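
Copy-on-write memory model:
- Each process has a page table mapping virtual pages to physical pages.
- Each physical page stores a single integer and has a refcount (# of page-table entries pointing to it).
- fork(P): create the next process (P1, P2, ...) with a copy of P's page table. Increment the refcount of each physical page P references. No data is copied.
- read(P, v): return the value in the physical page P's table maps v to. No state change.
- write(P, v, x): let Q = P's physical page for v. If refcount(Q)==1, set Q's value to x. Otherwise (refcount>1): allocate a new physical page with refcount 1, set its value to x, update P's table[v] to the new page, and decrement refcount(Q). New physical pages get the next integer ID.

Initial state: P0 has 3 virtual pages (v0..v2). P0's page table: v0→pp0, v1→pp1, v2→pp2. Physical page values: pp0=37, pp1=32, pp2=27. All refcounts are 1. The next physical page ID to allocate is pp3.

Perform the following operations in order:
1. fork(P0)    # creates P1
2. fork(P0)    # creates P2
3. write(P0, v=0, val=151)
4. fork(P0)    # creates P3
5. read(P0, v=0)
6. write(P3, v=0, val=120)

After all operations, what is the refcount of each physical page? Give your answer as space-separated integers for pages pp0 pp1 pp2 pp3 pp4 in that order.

Answer: 2 4 4 1 1

Derivation:
Op 1: fork(P0) -> P1. 3 ppages; refcounts: pp0:2 pp1:2 pp2:2
Op 2: fork(P0) -> P2. 3 ppages; refcounts: pp0:3 pp1:3 pp2:3
Op 3: write(P0, v0, 151). refcount(pp0)=3>1 -> COPY to pp3. 4 ppages; refcounts: pp0:2 pp1:3 pp2:3 pp3:1
Op 4: fork(P0) -> P3. 4 ppages; refcounts: pp0:2 pp1:4 pp2:4 pp3:2
Op 5: read(P0, v0) -> 151. No state change.
Op 6: write(P3, v0, 120). refcount(pp3)=2>1 -> COPY to pp4. 5 ppages; refcounts: pp0:2 pp1:4 pp2:4 pp3:1 pp4:1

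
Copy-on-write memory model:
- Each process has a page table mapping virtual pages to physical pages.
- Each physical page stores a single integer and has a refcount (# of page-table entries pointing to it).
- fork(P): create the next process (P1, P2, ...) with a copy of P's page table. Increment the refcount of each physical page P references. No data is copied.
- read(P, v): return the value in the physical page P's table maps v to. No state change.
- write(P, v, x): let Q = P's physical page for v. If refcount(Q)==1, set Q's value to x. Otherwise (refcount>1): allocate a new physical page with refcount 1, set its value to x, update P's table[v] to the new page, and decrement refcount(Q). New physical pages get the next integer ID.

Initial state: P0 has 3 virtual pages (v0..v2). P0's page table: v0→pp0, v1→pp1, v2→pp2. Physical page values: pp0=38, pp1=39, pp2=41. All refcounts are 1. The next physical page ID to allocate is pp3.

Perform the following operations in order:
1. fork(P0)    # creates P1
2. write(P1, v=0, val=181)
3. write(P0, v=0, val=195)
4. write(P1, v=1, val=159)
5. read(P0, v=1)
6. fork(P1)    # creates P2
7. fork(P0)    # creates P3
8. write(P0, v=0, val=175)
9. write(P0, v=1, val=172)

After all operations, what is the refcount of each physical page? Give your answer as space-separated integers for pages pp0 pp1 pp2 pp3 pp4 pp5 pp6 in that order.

Answer: 1 1 4 2 2 1 1

Derivation:
Op 1: fork(P0) -> P1. 3 ppages; refcounts: pp0:2 pp1:2 pp2:2
Op 2: write(P1, v0, 181). refcount(pp0)=2>1 -> COPY to pp3. 4 ppages; refcounts: pp0:1 pp1:2 pp2:2 pp3:1
Op 3: write(P0, v0, 195). refcount(pp0)=1 -> write in place. 4 ppages; refcounts: pp0:1 pp1:2 pp2:2 pp3:1
Op 4: write(P1, v1, 159). refcount(pp1)=2>1 -> COPY to pp4. 5 ppages; refcounts: pp0:1 pp1:1 pp2:2 pp3:1 pp4:1
Op 5: read(P0, v1) -> 39. No state change.
Op 6: fork(P1) -> P2. 5 ppages; refcounts: pp0:1 pp1:1 pp2:3 pp3:2 pp4:2
Op 7: fork(P0) -> P3. 5 ppages; refcounts: pp0:2 pp1:2 pp2:4 pp3:2 pp4:2
Op 8: write(P0, v0, 175). refcount(pp0)=2>1 -> COPY to pp5. 6 ppages; refcounts: pp0:1 pp1:2 pp2:4 pp3:2 pp4:2 pp5:1
Op 9: write(P0, v1, 172). refcount(pp1)=2>1 -> COPY to pp6. 7 ppages; refcounts: pp0:1 pp1:1 pp2:4 pp3:2 pp4:2 pp5:1 pp6:1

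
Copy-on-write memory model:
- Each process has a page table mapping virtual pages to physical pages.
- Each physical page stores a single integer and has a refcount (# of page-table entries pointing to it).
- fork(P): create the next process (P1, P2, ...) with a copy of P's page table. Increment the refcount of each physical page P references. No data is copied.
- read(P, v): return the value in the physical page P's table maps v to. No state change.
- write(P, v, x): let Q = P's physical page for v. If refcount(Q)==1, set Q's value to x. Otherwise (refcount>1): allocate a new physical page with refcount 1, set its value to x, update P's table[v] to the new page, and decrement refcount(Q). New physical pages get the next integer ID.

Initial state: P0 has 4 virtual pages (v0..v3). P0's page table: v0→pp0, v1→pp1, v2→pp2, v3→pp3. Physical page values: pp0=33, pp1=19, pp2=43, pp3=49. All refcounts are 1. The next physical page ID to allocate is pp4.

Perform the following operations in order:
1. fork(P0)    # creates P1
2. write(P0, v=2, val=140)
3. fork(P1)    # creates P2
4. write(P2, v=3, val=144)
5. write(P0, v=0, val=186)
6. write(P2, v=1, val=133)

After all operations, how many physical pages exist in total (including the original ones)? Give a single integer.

Answer: 8

Derivation:
Op 1: fork(P0) -> P1. 4 ppages; refcounts: pp0:2 pp1:2 pp2:2 pp3:2
Op 2: write(P0, v2, 140). refcount(pp2)=2>1 -> COPY to pp4. 5 ppages; refcounts: pp0:2 pp1:2 pp2:1 pp3:2 pp4:1
Op 3: fork(P1) -> P2. 5 ppages; refcounts: pp0:3 pp1:3 pp2:2 pp3:3 pp4:1
Op 4: write(P2, v3, 144). refcount(pp3)=3>1 -> COPY to pp5. 6 ppages; refcounts: pp0:3 pp1:3 pp2:2 pp3:2 pp4:1 pp5:1
Op 5: write(P0, v0, 186). refcount(pp0)=3>1 -> COPY to pp6. 7 ppages; refcounts: pp0:2 pp1:3 pp2:2 pp3:2 pp4:1 pp5:1 pp6:1
Op 6: write(P2, v1, 133). refcount(pp1)=3>1 -> COPY to pp7. 8 ppages; refcounts: pp0:2 pp1:2 pp2:2 pp3:2 pp4:1 pp5:1 pp6:1 pp7:1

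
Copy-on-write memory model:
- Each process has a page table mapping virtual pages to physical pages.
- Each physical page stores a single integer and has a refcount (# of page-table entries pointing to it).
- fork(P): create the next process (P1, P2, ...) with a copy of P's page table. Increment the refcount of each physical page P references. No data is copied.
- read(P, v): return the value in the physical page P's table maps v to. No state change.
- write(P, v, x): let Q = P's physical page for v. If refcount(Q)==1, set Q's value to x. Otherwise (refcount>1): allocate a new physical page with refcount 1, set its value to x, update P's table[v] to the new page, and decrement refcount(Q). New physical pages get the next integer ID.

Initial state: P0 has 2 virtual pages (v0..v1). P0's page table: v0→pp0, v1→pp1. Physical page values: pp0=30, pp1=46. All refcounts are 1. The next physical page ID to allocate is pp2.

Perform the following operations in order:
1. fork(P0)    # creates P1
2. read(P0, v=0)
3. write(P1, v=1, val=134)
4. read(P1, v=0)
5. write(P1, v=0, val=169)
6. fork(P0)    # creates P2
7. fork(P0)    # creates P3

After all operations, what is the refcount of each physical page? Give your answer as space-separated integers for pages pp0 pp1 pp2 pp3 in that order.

Op 1: fork(P0) -> P1. 2 ppages; refcounts: pp0:2 pp1:2
Op 2: read(P0, v0) -> 30. No state change.
Op 3: write(P1, v1, 134). refcount(pp1)=2>1 -> COPY to pp2. 3 ppages; refcounts: pp0:2 pp1:1 pp2:1
Op 4: read(P1, v0) -> 30. No state change.
Op 5: write(P1, v0, 169). refcount(pp0)=2>1 -> COPY to pp3. 4 ppages; refcounts: pp0:1 pp1:1 pp2:1 pp3:1
Op 6: fork(P0) -> P2. 4 ppages; refcounts: pp0:2 pp1:2 pp2:1 pp3:1
Op 7: fork(P0) -> P3. 4 ppages; refcounts: pp0:3 pp1:3 pp2:1 pp3:1

Answer: 3 3 1 1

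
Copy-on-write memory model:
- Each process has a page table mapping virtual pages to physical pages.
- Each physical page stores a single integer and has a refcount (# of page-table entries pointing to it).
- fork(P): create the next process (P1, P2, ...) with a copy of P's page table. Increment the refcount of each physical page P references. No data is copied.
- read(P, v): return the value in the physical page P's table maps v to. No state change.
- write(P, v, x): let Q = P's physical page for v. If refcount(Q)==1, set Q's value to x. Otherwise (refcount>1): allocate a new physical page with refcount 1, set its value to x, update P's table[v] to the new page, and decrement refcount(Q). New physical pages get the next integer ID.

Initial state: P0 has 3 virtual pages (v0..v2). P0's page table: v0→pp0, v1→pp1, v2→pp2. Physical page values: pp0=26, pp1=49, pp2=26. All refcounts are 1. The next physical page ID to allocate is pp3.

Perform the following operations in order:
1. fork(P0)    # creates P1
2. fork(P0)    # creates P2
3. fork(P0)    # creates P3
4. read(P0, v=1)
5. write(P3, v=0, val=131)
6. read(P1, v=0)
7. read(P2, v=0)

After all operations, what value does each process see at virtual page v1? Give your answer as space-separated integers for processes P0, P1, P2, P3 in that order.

Answer: 49 49 49 49

Derivation:
Op 1: fork(P0) -> P1. 3 ppages; refcounts: pp0:2 pp1:2 pp2:2
Op 2: fork(P0) -> P2. 3 ppages; refcounts: pp0:3 pp1:3 pp2:3
Op 3: fork(P0) -> P3. 3 ppages; refcounts: pp0:4 pp1:4 pp2:4
Op 4: read(P0, v1) -> 49. No state change.
Op 5: write(P3, v0, 131). refcount(pp0)=4>1 -> COPY to pp3. 4 ppages; refcounts: pp0:3 pp1:4 pp2:4 pp3:1
Op 6: read(P1, v0) -> 26. No state change.
Op 7: read(P2, v0) -> 26. No state change.
P0: v1 -> pp1 = 49
P1: v1 -> pp1 = 49
P2: v1 -> pp1 = 49
P3: v1 -> pp1 = 49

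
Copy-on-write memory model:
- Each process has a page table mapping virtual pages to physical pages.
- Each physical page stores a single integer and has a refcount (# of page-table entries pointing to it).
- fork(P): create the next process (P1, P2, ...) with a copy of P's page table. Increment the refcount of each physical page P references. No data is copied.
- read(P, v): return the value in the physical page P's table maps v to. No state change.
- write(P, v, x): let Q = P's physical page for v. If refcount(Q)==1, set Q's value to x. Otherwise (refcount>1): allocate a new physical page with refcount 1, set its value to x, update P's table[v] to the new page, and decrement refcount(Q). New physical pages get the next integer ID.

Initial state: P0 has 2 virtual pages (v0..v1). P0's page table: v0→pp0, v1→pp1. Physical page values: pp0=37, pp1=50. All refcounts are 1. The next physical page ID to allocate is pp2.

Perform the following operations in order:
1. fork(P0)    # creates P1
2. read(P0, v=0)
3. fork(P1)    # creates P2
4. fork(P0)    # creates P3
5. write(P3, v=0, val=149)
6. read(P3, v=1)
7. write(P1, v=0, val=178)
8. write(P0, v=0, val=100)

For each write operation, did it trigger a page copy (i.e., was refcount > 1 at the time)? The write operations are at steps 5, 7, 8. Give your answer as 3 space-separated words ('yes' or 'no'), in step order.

Op 1: fork(P0) -> P1. 2 ppages; refcounts: pp0:2 pp1:2
Op 2: read(P0, v0) -> 37. No state change.
Op 3: fork(P1) -> P2. 2 ppages; refcounts: pp0:3 pp1:3
Op 4: fork(P0) -> P3. 2 ppages; refcounts: pp0:4 pp1:4
Op 5: write(P3, v0, 149). refcount(pp0)=4>1 -> COPY to pp2. 3 ppages; refcounts: pp0:3 pp1:4 pp2:1
Op 6: read(P3, v1) -> 50. No state change.
Op 7: write(P1, v0, 178). refcount(pp0)=3>1 -> COPY to pp3. 4 ppages; refcounts: pp0:2 pp1:4 pp2:1 pp3:1
Op 8: write(P0, v0, 100). refcount(pp0)=2>1 -> COPY to pp4. 5 ppages; refcounts: pp0:1 pp1:4 pp2:1 pp3:1 pp4:1

yes yes yes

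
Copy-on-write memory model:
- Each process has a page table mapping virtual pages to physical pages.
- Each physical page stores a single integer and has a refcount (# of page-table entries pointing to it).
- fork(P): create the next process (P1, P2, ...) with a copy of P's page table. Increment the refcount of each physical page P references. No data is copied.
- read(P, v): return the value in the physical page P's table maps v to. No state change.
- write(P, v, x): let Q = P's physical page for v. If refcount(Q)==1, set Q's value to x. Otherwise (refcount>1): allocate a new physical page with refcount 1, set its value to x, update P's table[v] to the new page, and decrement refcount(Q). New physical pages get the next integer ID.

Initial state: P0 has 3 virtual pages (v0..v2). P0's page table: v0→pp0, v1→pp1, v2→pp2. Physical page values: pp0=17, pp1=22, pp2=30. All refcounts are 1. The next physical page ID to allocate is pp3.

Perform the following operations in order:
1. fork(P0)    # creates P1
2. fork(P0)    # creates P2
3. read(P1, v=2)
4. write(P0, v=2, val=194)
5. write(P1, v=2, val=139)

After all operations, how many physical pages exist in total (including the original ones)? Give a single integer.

Op 1: fork(P0) -> P1. 3 ppages; refcounts: pp0:2 pp1:2 pp2:2
Op 2: fork(P0) -> P2. 3 ppages; refcounts: pp0:3 pp1:3 pp2:3
Op 3: read(P1, v2) -> 30. No state change.
Op 4: write(P0, v2, 194). refcount(pp2)=3>1 -> COPY to pp3. 4 ppages; refcounts: pp0:3 pp1:3 pp2:2 pp3:1
Op 5: write(P1, v2, 139). refcount(pp2)=2>1 -> COPY to pp4. 5 ppages; refcounts: pp0:3 pp1:3 pp2:1 pp3:1 pp4:1

Answer: 5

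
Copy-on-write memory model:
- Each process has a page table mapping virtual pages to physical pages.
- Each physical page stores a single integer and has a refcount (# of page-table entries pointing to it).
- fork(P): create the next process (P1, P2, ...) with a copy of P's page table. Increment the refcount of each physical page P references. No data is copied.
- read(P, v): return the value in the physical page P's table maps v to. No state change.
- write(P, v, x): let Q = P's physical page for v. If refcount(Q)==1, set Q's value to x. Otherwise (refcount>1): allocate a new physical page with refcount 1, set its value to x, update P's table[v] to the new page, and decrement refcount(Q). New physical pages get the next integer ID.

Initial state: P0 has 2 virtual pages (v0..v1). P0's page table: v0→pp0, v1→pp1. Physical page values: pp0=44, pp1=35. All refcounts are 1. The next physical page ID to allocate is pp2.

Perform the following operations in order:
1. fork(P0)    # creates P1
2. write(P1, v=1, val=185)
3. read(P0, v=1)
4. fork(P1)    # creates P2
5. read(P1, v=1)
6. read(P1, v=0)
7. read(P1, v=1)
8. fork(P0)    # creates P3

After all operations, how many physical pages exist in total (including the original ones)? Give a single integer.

Answer: 3

Derivation:
Op 1: fork(P0) -> P1. 2 ppages; refcounts: pp0:2 pp1:2
Op 2: write(P1, v1, 185). refcount(pp1)=2>1 -> COPY to pp2. 3 ppages; refcounts: pp0:2 pp1:1 pp2:1
Op 3: read(P0, v1) -> 35. No state change.
Op 4: fork(P1) -> P2. 3 ppages; refcounts: pp0:3 pp1:1 pp2:2
Op 5: read(P1, v1) -> 185. No state change.
Op 6: read(P1, v0) -> 44. No state change.
Op 7: read(P1, v1) -> 185. No state change.
Op 8: fork(P0) -> P3. 3 ppages; refcounts: pp0:4 pp1:2 pp2:2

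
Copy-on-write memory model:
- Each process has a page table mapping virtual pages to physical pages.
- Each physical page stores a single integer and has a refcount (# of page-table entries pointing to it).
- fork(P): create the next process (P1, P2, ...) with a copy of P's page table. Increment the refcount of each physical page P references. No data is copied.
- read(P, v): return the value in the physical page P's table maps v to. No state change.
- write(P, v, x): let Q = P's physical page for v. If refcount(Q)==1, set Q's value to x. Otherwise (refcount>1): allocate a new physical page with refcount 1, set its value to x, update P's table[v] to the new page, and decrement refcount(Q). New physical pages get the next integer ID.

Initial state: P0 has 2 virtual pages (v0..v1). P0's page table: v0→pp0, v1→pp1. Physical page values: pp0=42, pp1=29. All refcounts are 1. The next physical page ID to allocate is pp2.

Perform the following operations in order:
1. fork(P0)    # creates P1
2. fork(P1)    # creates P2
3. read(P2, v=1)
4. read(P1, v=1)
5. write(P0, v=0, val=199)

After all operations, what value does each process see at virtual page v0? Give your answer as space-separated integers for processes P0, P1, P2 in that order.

Op 1: fork(P0) -> P1. 2 ppages; refcounts: pp0:2 pp1:2
Op 2: fork(P1) -> P2. 2 ppages; refcounts: pp0:3 pp1:3
Op 3: read(P2, v1) -> 29. No state change.
Op 4: read(P1, v1) -> 29. No state change.
Op 5: write(P0, v0, 199). refcount(pp0)=3>1 -> COPY to pp2. 3 ppages; refcounts: pp0:2 pp1:3 pp2:1
P0: v0 -> pp2 = 199
P1: v0 -> pp0 = 42
P2: v0 -> pp0 = 42

Answer: 199 42 42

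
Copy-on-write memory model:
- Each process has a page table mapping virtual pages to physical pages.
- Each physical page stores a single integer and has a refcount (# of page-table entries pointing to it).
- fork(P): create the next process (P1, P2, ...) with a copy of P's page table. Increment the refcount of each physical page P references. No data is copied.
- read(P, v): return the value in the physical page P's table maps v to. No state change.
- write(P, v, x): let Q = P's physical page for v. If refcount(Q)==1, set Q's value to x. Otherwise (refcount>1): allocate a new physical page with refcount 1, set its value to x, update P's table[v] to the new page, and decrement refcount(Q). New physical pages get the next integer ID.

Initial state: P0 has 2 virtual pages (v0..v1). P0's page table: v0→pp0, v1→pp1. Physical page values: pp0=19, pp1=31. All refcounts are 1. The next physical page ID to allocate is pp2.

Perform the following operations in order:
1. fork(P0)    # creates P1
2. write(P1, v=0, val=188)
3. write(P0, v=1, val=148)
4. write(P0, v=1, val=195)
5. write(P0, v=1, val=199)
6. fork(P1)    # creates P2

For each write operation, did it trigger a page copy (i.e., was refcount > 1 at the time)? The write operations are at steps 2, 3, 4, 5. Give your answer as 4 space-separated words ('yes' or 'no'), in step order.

Op 1: fork(P0) -> P1. 2 ppages; refcounts: pp0:2 pp1:2
Op 2: write(P1, v0, 188). refcount(pp0)=2>1 -> COPY to pp2. 3 ppages; refcounts: pp0:1 pp1:2 pp2:1
Op 3: write(P0, v1, 148). refcount(pp1)=2>1 -> COPY to pp3. 4 ppages; refcounts: pp0:1 pp1:1 pp2:1 pp3:1
Op 4: write(P0, v1, 195). refcount(pp3)=1 -> write in place. 4 ppages; refcounts: pp0:1 pp1:1 pp2:1 pp3:1
Op 5: write(P0, v1, 199). refcount(pp3)=1 -> write in place. 4 ppages; refcounts: pp0:1 pp1:1 pp2:1 pp3:1
Op 6: fork(P1) -> P2. 4 ppages; refcounts: pp0:1 pp1:2 pp2:2 pp3:1

yes yes no no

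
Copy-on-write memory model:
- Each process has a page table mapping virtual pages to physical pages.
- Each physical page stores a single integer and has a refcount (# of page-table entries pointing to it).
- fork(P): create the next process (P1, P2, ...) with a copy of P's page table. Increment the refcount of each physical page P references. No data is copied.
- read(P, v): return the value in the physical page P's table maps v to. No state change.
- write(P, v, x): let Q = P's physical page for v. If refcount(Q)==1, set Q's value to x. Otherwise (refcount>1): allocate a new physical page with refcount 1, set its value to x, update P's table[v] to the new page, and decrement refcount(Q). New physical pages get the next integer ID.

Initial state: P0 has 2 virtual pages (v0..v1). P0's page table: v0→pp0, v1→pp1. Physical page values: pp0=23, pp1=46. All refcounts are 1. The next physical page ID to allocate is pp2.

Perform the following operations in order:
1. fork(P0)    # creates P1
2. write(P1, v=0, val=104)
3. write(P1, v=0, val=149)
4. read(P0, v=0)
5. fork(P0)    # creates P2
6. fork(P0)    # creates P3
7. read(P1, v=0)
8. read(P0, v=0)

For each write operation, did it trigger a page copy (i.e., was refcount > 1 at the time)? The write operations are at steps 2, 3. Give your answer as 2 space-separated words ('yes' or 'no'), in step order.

Op 1: fork(P0) -> P1. 2 ppages; refcounts: pp0:2 pp1:2
Op 2: write(P1, v0, 104). refcount(pp0)=2>1 -> COPY to pp2. 3 ppages; refcounts: pp0:1 pp1:2 pp2:1
Op 3: write(P1, v0, 149). refcount(pp2)=1 -> write in place. 3 ppages; refcounts: pp0:1 pp1:2 pp2:1
Op 4: read(P0, v0) -> 23. No state change.
Op 5: fork(P0) -> P2. 3 ppages; refcounts: pp0:2 pp1:3 pp2:1
Op 6: fork(P0) -> P3. 3 ppages; refcounts: pp0:3 pp1:4 pp2:1
Op 7: read(P1, v0) -> 149. No state change.
Op 8: read(P0, v0) -> 23. No state change.

yes no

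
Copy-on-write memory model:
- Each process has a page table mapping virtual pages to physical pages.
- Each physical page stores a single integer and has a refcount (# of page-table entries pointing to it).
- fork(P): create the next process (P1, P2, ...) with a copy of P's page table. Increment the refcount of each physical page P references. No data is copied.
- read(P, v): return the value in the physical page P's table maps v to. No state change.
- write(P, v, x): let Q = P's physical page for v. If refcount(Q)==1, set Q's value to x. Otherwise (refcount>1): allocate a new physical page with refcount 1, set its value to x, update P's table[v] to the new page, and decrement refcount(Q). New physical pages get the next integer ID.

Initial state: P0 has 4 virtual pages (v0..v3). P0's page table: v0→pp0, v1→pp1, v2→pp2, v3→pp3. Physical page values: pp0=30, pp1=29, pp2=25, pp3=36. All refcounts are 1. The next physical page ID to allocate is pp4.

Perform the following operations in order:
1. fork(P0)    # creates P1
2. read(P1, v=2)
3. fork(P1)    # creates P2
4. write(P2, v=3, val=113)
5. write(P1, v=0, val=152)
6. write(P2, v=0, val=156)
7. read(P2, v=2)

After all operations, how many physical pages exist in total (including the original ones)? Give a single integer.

Answer: 7

Derivation:
Op 1: fork(P0) -> P1. 4 ppages; refcounts: pp0:2 pp1:2 pp2:2 pp3:2
Op 2: read(P1, v2) -> 25. No state change.
Op 3: fork(P1) -> P2. 4 ppages; refcounts: pp0:3 pp1:3 pp2:3 pp3:3
Op 4: write(P2, v3, 113). refcount(pp3)=3>1 -> COPY to pp4. 5 ppages; refcounts: pp0:3 pp1:3 pp2:3 pp3:2 pp4:1
Op 5: write(P1, v0, 152). refcount(pp0)=3>1 -> COPY to pp5. 6 ppages; refcounts: pp0:2 pp1:3 pp2:3 pp3:2 pp4:1 pp5:1
Op 6: write(P2, v0, 156). refcount(pp0)=2>1 -> COPY to pp6. 7 ppages; refcounts: pp0:1 pp1:3 pp2:3 pp3:2 pp4:1 pp5:1 pp6:1
Op 7: read(P2, v2) -> 25. No state change.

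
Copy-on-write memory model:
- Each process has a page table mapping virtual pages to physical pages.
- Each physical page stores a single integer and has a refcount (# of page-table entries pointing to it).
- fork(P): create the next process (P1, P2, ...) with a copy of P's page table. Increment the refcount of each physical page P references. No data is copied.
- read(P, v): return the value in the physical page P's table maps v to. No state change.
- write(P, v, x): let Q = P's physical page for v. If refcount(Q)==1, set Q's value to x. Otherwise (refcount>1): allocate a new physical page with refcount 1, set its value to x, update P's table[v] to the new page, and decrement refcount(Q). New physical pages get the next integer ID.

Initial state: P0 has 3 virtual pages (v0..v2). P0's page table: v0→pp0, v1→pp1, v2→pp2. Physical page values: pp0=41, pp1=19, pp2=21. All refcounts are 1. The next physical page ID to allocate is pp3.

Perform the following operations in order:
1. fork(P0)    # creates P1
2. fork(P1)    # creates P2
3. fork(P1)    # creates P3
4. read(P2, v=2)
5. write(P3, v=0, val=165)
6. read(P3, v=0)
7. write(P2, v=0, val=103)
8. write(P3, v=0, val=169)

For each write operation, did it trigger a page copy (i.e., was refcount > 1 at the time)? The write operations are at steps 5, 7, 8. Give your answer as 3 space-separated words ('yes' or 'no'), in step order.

Op 1: fork(P0) -> P1. 3 ppages; refcounts: pp0:2 pp1:2 pp2:2
Op 2: fork(P1) -> P2. 3 ppages; refcounts: pp0:3 pp1:3 pp2:3
Op 3: fork(P1) -> P3. 3 ppages; refcounts: pp0:4 pp1:4 pp2:4
Op 4: read(P2, v2) -> 21. No state change.
Op 5: write(P3, v0, 165). refcount(pp0)=4>1 -> COPY to pp3. 4 ppages; refcounts: pp0:3 pp1:4 pp2:4 pp3:1
Op 6: read(P3, v0) -> 165. No state change.
Op 7: write(P2, v0, 103). refcount(pp0)=3>1 -> COPY to pp4. 5 ppages; refcounts: pp0:2 pp1:4 pp2:4 pp3:1 pp4:1
Op 8: write(P3, v0, 169). refcount(pp3)=1 -> write in place. 5 ppages; refcounts: pp0:2 pp1:4 pp2:4 pp3:1 pp4:1

yes yes no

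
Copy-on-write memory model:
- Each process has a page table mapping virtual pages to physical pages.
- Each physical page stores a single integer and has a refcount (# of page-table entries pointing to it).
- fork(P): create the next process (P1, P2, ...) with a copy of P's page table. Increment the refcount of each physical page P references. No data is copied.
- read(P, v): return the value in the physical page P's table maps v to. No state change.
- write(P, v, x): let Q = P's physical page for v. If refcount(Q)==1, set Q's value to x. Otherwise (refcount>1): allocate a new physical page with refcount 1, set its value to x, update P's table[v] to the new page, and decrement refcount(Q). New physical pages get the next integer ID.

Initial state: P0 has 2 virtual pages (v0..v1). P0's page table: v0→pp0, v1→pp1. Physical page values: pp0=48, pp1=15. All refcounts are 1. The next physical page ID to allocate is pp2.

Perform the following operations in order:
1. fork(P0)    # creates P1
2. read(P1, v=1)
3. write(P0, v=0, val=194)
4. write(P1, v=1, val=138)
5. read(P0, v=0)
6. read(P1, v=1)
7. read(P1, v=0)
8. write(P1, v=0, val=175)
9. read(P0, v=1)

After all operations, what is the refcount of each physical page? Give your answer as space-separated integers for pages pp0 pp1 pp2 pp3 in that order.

Op 1: fork(P0) -> P1. 2 ppages; refcounts: pp0:2 pp1:2
Op 2: read(P1, v1) -> 15. No state change.
Op 3: write(P0, v0, 194). refcount(pp0)=2>1 -> COPY to pp2. 3 ppages; refcounts: pp0:1 pp1:2 pp2:1
Op 4: write(P1, v1, 138). refcount(pp1)=2>1 -> COPY to pp3. 4 ppages; refcounts: pp0:1 pp1:1 pp2:1 pp3:1
Op 5: read(P0, v0) -> 194. No state change.
Op 6: read(P1, v1) -> 138. No state change.
Op 7: read(P1, v0) -> 48. No state change.
Op 8: write(P1, v0, 175). refcount(pp0)=1 -> write in place. 4 ppages; refcounts: pp0:1 pp1:1 pp2:1 pp3:1
Op 9: read(P0, v1) -> 15. No state change.

Answer: 1 1 1 1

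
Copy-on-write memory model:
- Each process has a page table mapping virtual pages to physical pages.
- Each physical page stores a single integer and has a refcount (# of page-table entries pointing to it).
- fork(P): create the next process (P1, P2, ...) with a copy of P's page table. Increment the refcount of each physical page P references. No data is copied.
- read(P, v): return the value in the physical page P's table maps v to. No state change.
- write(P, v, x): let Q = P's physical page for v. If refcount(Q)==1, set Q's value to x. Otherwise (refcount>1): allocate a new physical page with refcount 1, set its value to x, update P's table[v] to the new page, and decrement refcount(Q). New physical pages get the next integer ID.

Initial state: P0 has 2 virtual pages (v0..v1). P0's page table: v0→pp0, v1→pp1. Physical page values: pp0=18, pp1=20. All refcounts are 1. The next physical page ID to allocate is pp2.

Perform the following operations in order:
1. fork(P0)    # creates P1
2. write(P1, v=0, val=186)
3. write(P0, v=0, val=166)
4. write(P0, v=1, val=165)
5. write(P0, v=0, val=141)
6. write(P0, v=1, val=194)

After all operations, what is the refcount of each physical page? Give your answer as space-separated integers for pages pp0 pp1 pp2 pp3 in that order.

Op 1: fork(P0) -> P1. 2 ppages; refcounts: pp0:2 pp1:2
Op 2: write(P1, v0, 186). refcount(pp0)=2>1 -> COPY to pp2. 3 ppages; refcounts: pp0:1 pp1:2 pp2:1
Op 3: write(P0, v0, 166). refcount(pp0)=1 -> write in place. 3 ppages; refcounts: pp0:1 pp1:2 pp2:1
Op 4: write(P0, v1, 165). refcount(pp1)=2>1 -> COPY to pp3. 4 ppages; refcounts: pp0:1 pp1:1 pp2:1 pp3:1
Op 5: write(P0, v0, 141). refcount(pp0)=1 -> write in place. 4 ppages; refcounts: pp0:1 pp1:1 pp2:1 pp3:1
Op 6: write(P0, v1, 194). refcount(pp3)=1 -> write in place. 4 ppages; refcounts: pp0:1 pp1:1 pp2:1 pp3:1

Answer: 1 1 1 1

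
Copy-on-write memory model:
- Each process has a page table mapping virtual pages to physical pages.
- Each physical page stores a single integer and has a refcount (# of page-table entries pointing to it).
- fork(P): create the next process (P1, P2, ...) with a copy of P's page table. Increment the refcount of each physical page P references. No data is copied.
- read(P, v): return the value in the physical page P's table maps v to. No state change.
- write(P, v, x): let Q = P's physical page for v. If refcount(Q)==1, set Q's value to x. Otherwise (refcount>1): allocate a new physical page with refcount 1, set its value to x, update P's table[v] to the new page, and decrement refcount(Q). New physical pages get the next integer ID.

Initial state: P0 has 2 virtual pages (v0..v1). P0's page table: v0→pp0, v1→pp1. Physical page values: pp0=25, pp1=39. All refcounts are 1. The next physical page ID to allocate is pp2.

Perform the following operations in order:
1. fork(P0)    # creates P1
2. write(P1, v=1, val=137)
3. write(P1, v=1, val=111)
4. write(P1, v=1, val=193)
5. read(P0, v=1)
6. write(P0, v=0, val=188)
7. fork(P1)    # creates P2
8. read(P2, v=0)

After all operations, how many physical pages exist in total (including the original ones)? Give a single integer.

Answer: 4

Derivation:
Op 1: fork(P0) -> P1. 2 ppages; refcounts: pp0:2 pp1:2
Op 2: write(P1, v1, 137). refcount(pp1)=2>1 -> COPY to pp2. 3 ppages; refcounts: pp0:2 pp1:1 pp2:1
Op 3: write(P1, v1, 111). refcount(pp2)=1 -> write in place. 3 ppages; refcounts: pp0:2 pp1:1 pp2:1
Op 4: write(P1, v1, 193). refcount(pp2)=1 -> write in place. 3 ppages; refcounts: pp0:2 pp1:1 pp2:1
Op 5: read(P0, v1) -> 39. No state change.
Op 6: write(P0, v0, 188). refcount(pp0)=2>1 -> COPY to pp3. 4 ppages; refcounts: pp0:1 pp1:1 pp2:1 pp3:1
Op 7: fork(P1) -> P2. 4 ppages; refcounts: pp0:2 pp1:1 pp2:2 pp3:1
Op 8: read(P2, v0) -> 25. No state change.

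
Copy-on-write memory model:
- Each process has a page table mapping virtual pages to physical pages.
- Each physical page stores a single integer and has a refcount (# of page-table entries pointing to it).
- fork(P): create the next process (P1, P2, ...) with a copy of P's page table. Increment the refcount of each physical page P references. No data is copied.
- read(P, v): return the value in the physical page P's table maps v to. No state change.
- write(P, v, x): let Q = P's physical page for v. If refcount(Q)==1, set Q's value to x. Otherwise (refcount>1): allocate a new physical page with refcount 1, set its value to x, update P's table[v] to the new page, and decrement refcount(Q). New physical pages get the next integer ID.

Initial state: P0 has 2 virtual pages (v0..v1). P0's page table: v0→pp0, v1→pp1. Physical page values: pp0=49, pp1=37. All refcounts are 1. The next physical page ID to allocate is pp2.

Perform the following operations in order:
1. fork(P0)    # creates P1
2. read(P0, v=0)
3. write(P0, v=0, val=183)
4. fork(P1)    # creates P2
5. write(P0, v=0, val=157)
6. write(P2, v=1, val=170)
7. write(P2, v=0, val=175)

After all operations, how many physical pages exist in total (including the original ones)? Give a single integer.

Op 1: fork(P0) -> P1. 2 ppages; refcounts: pp0:2 pp1:2
Op 2: read(P0, v0) -> 49. No state change.
Op 3: write(P0, v0, 183). refcount(pp0)=2>1 -> COPY to pp2. 3 ppages; refcounts: pp0:1 pp1:2 pp2:1
Op 4: fork(P1) -> P2. 3 ppages; refcounts: pp0:2 pp1:3 pp2:1
Op 5: write(P0, v0, 157). refcount(pp2)=1 -> write in place. 3 ppages; refcounts: pp0:2 pp1:3 pp2:1
Op 6: write(P2, v1, 170). refcount(pp1)=3>1 -> COPY to pp3. 4 ppages; refcounts: pp0:2 pp1:2 pp2:1 pp3:1
Op 7: write(P2, v0, 175). refcount(pp0)=2>1 -> COPY to pp4. 5 ppages; refcounts: pp0:1 pp1:2 pp2:1 pp3:1 pp4:1

Answer: 5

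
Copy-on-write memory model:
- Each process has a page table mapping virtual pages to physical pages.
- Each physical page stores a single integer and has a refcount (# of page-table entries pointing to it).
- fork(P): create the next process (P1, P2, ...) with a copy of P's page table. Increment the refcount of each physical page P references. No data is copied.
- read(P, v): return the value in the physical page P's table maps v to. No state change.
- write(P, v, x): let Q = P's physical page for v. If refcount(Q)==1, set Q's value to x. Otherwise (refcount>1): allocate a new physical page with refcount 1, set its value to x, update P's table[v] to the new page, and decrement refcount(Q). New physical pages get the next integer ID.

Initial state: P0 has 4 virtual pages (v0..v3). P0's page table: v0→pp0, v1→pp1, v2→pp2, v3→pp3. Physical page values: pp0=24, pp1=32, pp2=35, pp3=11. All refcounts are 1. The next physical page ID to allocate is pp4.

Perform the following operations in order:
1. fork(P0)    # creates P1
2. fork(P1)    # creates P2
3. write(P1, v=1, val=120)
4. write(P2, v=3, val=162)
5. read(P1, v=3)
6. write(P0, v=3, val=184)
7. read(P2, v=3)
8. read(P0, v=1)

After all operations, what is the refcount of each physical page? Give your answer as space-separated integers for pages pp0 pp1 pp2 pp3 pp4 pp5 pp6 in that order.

Answer: 3 2 3 1 1 1 1

Derivation:
Op 1: fork(P0) -> P1. 4 ppages; refcounts: pp0:2 pp1:2 pp2:2 pp3:2
Op 2: fork(P1) -> P2. 4 ppages; refcounts: pp0:3 pp1:3 pp2:3 pp3:3
Op 3: write(P1, v1, 120). refcount(pp1)=3>1 -> COPY to pp4. 5 ppages; refcounts: pp0:3 pp1:2 pp2:3 pp3:3 pp4:1
Op 4: write(P2, v3, 162). refcount(pp3)=3>1 -> COPY to pp5. 6 ppages; refcounts: pp0:3 pp1:2 pp2:3 pp3:2 pp4:1 pp5:1
Op 5: read(P1, v3) -> 11. No state change.
Op 6: write(P0, v3, 184). refcount(pp3)=2>1 -> COPY to pp6. 7 ppages; refcounts: pp0:3 pp1:2 pp2:3 pp3:1 pp4:1 pp5:1 pp6:1
Op 7: read(P2, v3) -> 162. No state change.
Op 8: read(P0, v1) -> 32. No state change.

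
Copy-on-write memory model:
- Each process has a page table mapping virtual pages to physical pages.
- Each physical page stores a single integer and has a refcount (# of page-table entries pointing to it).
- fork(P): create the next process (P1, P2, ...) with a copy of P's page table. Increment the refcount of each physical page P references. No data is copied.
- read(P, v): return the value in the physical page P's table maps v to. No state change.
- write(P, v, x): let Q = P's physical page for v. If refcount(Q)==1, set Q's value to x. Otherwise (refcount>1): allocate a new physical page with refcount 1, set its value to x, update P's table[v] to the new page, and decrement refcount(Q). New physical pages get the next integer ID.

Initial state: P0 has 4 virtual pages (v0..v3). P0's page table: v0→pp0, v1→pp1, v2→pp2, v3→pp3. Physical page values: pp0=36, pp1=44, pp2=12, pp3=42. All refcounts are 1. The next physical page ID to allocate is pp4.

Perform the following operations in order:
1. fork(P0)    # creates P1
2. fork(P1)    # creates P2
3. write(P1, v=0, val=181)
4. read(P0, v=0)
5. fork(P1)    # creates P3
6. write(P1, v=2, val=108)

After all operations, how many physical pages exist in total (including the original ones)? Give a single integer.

Op 1: fork(P0) -> P1. 4 ppages; refcounts: pp0:2 pp1:2 pp2:2 pp3:2
Op 2: fork(P1) -> P2. 4 ppages; refcounts: pp0:3 pp1:3 pp2:3 pp3:3
Op 3: write(P1, v0, 181). refcount(pp0)=3>1 -> COPY to pp4. 5 ppages; refcounts: pp0:2 pp1:3 pp2:3 pp3:3 pp4:1
Op 4: read(P0, v0) -> 36. No state change.
Op 5: fork(P1) -> P3. 5 ppages; refcounts: pp0:2 pp1:4 pp2:4 pp3:4 pp4:2
Op 6: write(P1, v2, 108). refcount(pp2)=4>1 -> COPY to pp5. 6 ppages; refcounts: pp0:2 pp1:4 pp2:3 pp3:4 pp4:2 pp5:1

Answer: 6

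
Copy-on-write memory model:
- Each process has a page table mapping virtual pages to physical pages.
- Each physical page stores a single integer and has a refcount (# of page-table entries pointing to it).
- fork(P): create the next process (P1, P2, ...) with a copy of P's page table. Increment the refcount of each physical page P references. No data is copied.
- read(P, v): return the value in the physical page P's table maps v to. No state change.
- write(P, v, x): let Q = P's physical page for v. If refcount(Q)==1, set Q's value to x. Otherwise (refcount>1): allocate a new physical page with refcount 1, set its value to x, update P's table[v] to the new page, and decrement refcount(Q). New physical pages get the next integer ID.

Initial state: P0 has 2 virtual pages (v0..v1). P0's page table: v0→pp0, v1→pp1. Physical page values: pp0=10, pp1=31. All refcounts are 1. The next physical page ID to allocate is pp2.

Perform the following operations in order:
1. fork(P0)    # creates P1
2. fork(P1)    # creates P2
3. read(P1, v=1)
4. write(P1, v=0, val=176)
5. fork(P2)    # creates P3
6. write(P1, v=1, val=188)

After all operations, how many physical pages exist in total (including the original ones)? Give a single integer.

Op 1: fork(P0) -> P1. 2 ppages; refcounts: pp0:2 pp1:2
Op 2: fork(P1) -> P2. 2 ppages; refcounts: pp0:3 pp1:3
Op 3: read(P1, v1) -> 31. No state change.
Op 4: write(P1, v0, 176). refcount(pp0)=3>1 -> COPY to pp2. 3 ppages; refcounts: pp0:2 pp1:3 pp2:1
Op 5: fork(P2) -> P3. 3 ppages; refcounts: pp0:3 pp1:4 pp2:1
Op 6: write(P1, v1, 188). refcount(pp1)=4>1 -> COPY to pp3. 4 ppages; refcounts: pp0:3 pp1:3 pp2:1 pp3:1

Answer: 4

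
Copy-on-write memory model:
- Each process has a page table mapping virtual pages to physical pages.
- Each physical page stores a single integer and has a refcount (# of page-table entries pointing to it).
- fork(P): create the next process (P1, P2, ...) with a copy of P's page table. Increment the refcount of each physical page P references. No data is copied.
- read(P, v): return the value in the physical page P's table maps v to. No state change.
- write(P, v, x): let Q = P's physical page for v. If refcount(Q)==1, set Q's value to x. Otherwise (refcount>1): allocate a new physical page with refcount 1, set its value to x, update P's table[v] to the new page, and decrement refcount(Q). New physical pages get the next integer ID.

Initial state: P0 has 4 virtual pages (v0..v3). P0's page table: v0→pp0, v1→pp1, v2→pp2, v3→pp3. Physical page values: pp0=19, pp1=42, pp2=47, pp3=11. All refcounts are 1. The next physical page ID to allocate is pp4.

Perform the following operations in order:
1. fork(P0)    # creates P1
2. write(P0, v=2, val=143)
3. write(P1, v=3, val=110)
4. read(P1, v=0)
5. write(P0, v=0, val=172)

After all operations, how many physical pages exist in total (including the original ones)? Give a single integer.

Answer: 7

Derivation:
Op 1: fork(P0) -> P1. 4 ppages; refcounts: pp0:2 pp1:2 pp2:2 pp3:2
Op 2: write(P0, v2, 143). refcount(pp2)=2>1 -> COPY to pp4. 5 ppages; refcounts: pp0:2 pp1:2 pp2:1 pp3:2 pp4:1
Op 3: write(P1, v3, 110). refcount(pp3)=2>1 -> COPY to pp5. 6 ppages; refcounts: pp0:2 pp1:2 pp2:1 pp3:1 pp4:1 pp5:1
Op 4: read(P1, v0) -> 19. No state change.
Op 5: write(P0, v0, 172). refcount(pp0)=2>1 -> COPY to pp6. 7 ppages; refcounts: pp0:1 pp1:2 pp2:1 pp3:1 pp4:1 pp5:1 pp6:1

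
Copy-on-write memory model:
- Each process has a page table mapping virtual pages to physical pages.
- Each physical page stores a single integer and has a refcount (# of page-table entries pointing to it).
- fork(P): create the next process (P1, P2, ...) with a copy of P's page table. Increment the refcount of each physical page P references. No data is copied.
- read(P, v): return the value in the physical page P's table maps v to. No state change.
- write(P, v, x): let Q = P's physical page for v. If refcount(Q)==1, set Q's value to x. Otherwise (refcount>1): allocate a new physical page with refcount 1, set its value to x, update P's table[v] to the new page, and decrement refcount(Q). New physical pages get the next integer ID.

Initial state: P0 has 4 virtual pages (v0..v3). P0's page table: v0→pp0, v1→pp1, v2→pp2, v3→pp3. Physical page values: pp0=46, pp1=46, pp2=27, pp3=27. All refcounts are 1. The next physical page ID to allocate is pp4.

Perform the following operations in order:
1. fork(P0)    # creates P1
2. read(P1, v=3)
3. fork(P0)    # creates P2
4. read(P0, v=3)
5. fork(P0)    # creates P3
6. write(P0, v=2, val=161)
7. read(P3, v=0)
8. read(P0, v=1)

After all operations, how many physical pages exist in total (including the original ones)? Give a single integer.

Op 1: fork(P0) -> P1. 4 ppages; refcounts: pp0:2 pp1:2 pp2:2 pp3:2
Op 2: read(P1, v3) -> 27. No state change.
Op 3: fork(P0) -> P2. 4 ppages; refcounts: pp0:3 pp1:3 pp2:3 pp3:3
Op 4: read(P0, v3) -> 27. No state change.
Op 5: fork(P0) -> P3. 4 ppages; refcounts: pp0:4 pp1:4 pp2:4 pp3:4
Op 6: write(P0, v2, 161). refcount(pp2)=4>1 -> COPY to pp4. 5 ppages; refcounts: pp0:4 pp1:4 pp2:3 pp3:4 pp4:1
Op 7: read(P3, v0) -> 46. No state change.
Op 8: read(P0, v1) -> 46. No state change.

Answer: 5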